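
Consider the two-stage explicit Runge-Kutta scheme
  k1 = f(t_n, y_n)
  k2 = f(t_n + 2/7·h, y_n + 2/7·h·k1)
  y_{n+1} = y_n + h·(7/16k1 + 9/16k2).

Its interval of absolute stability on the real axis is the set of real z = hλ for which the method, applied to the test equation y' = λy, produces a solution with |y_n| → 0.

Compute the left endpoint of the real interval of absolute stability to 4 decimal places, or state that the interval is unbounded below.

On y'=λy, z=hλ:
  k1=λy_n ⇒ h·k1=z·y_n;  k2=λ(1+2/7z)y_n ⇒ h·k2=z(1+2/7z)y_n
  y_{n+1}/y_n = 1 + 7/16z + 9/16z(1+2/7z) = 1 + z + 9/56z²
  so R(z) = 1 + z + 9/56z².

Need |R(x)|<1, x<0.
x=-0.54: |R|=0.5069
R=1: x+9/56x²=0 ⇒ x=−56/9=-6.2222; min R=1−1/(4·9/56)=-0.5556>−1
Confirm numerically:
  x=-6.025: |R|=0.80903 <1
  x=-5.207: |R|=0.15042 <1
  x=-4.493: |R|=0.24865 <1
  x=-6.645: |R|=1.45150 >1
  x=-6.382: |R|=1.16388 >1
Stable set (-6.2222, 0).

left endpoint -6.2222.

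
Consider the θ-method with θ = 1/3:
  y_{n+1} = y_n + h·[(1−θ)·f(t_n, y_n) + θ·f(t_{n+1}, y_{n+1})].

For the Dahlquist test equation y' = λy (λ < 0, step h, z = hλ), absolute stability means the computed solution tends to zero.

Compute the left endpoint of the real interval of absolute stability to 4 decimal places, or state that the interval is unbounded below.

On y'=λy, z=hλ:
  y_{n+1} = y_n + z·[2/3·y_n + 1/3·y_{n+1}] ⇒ (1 − 1/3z)y_{n+1} = (1 + 2/3z)y_n
  R(z) = (1 + 2/3z)/(1 − 1/3z).

Boundary: |R(x)|=1, x<0.
x=-1.2: |R|=0.1429
R=−1: 1+2/3x = −1+1/3x ⇒ -1/3x=2 ⇒ x=2/(-1/3)=-6.0000
Confirm numerically:
  x=-3.973: |R|=0.70931 <1
  x=-3.951: |R|=0.70522 <1
  x=-2.508: |R|=0.36601 <1
  x=-2.477: |R|=0.35676 <1
  x=-6.573: |R|=1.05986 >1
  x=-6.409: |R|=1.04347 >1
Interval (-6.0000, 0).

left endpoint -6.0000.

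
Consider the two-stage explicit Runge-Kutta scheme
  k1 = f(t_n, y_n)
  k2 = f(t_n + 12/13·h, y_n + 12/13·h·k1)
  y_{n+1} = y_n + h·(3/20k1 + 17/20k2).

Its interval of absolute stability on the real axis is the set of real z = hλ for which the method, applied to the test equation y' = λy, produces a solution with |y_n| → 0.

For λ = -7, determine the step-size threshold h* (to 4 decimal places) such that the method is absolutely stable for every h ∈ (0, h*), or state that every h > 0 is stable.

(-1.2745,0); λ=-7 ⇒ h* = (65/51)/7 = 0.1821.

On y'=λy, z=hλ:
  k1=λy_n ⇒ h·k1=z·y_n;  k2=λ(1+12/13z)y_n ⇒ h·k2=z(1+12/13z)y_n
  y_{n+1}/y_n = 1 + 3/20z + 17/20z(1+12/13z) = 1 + z + 51/65z²
  ⇒ R(z) = 1 + z + 51/65z².

Find x<0 with |R(x)|<1.
x=-1.51: |R|=1.2790
R=1: x+51/65x²=0 ⇒ x=−65/51=-1.2745; min R=1−1/(4·51/65)=0.6814>−1
Confirm numerically:
  x=-0.886: |R|=0.72992 <1
  x=-0.623: |R|=0.68153 <1
  x=-0.598: |R|=0.68258 <1
  x=-1.790: |R|=1.72399 >1
  x=-1.647: |R|=1.48135 >1
  x=-1.362: |R|=1.09350 >1
Stable set (-1.2745, 0).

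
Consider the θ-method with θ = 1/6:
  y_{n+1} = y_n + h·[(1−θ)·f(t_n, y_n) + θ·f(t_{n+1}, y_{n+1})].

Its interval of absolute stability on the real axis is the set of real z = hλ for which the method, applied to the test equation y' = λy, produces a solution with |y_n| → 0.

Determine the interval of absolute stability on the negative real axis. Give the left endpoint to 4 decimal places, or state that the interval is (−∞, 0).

(-3.0000, 0).

Set f=λy, z=hλ:
  y_{n+1} = y_n + z·[5/6·y_n + 1/6·y_{n+1}] ⇒ (1 − 1/6z)y_{n+1} = (1 + 5/6z)y_n
  so R(z) = (1 + 5/6z)/(1 − 1/6z).

Need |R(x)|<1, x<0.
x=-1.5: |R|=0.2000
R=−1: 1+5/6x = −1+1/6x ⇒ -2/3x=2 ⇒ x=2/(-2/3)=-3.0000
Confirm numerically:
  x=-2.691: |R|=0.85778 <1
  x=-2.463: |R|=0.74619 <1
  x=-2.096: |R|=0.55336 <1
  x=-3.533: |R|=1.22364 >1
  x=-3.408: |R|=1.17347 >1
  x=-3.351: |R|=1.15014 >1
So |R|<1 on (-3.0000, 0).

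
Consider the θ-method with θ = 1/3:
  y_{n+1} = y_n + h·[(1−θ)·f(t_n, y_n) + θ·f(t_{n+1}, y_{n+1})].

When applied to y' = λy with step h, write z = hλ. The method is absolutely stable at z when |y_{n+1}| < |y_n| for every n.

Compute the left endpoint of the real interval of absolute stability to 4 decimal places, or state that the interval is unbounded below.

left endpoint -6.0000.

Set f=λy, z=hλ:
  y_{n+1} = y_n + z·[2/3·y_n + 1/3·y_{n+1}] ⇒ (1 − 1/3z)y_{n+1} = (1 + 2/3z)y_n
  so R(z) = (1 + 2/3z)/(1 − 1/3z).

Boundary: |R(x)|=1, x<0.
x=-0.94: |R|=0.2843
R=−1: 1+2/3x = −1+1/3x ⇒ -1/3x=2 ⇒ x=2/(-1/3)=-6.0000
Confirm numerically:
  x=-4.625: |R|=0.81967 <1
  x=-3.464: |R|=0.60767 <1
  x=-2.768: |R|=0.43967 <1
  x=-6.417: |R|=1.04428 >1
  x=-6.351: |R|=1.03754 >1
  x=-6.336: |R|=1.03599 >1
Interval (-6.0000, 0).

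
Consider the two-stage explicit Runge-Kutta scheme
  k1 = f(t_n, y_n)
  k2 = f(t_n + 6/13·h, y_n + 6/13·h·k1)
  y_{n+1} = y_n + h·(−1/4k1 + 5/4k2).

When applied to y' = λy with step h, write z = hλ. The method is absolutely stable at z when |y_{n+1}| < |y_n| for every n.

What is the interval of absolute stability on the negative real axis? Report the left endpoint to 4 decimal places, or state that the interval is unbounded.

On y'=λy, z=hλ:
  k1=λy_n ⇒ h·k1=z·y_n;  k2=λ(1+6/13z)y_n ⇒ h·k2=z(1+6/13z)y_n
  y_{n+1}/y_n = 1 − 1/4z + 5/4z(1+6/13z) = 1 + z + 15/26z²
  Hence R(z) = 1 + z + 15/26z².

Need |R(x)|<1, x<0.
x=-1.29: |R|=0.6701
R=1: x+15/26x²=0 ⇒ x=−26/15=-1.7333; min R=1−1/(4·15/26)=0.5667>−1
Confirm numerically:
  x=-1.711: |R|=0.97795 <1
  x=-1.690: |R|=0.95775 <1
  x=-1.013: |R|=0.57902 <1
  x=-0.734: |R|=0.57682 <1
  x=-2.322: |R|=1.78859 >1
  x=-2.148: |R|=1.51387 >1
Interval (-1.7333, 0).

z∈(-1.7333,0).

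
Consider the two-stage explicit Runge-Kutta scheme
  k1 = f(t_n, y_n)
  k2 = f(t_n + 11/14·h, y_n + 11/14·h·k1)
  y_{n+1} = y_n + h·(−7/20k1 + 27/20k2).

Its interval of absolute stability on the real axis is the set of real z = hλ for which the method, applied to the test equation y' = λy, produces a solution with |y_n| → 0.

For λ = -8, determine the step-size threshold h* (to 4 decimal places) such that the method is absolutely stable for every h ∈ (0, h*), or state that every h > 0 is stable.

(-0.9428,0); λ=-8 ⇒ h* = (280/297)/8 = 0.1178.

On y'=λy, z=hλ:
  k1=λy_n ⇒ h·k1=z·y_n;  k2=λ(1+11/14z)y_n ⇒ h·k2=z(1+11/14z)y_n
  y_{n+1}/y_n = 1 − 7/20z + 27/20z(1+11/14z) = 1 + z + 297/280z²
  ⇒ R(z) = 1 + z + 297/280z².

Find x<0 with |R(x)|<1.
x=-0.89: |R|=0.9502
R=1: x+297/280x²=0 ⇒ x=−280/297=-0.9428; min R=1−1/(4·297/280)=0.7643>−1
Confirm numerically:
  x=-0.881: |R|=0.94229 <1
  x=-0.877: |R|=0.93883 <1
  x=-0.808: |R|=0.88450 <1
  x=-0.478: |R|=0.76436 <1
  x=-1.362: |R|=1.60567 >1
  x=-1.049: |R|=1.11821 >1
  x=-1.019: |R|=1.08240 >1
Stable set (-0.9428, 0).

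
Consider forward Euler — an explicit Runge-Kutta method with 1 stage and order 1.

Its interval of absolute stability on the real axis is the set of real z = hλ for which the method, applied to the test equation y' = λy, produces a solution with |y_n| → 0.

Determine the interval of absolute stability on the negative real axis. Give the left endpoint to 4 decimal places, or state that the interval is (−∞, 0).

z∈(-2.0000,0).

With y'=λy (z=hλ):
  order 1, 1-stage ⇒ R(z)=1+z
  (e.g. R(-0.79)=0.21000, |R|=0.21000)

Need |R(x)|<1, x<0.
x=-0.79: |R|=0.2100
|R(-2.12)|=1.1200 |R(-1.91)|=0.9100 |R(-0.69)|=0.3100
Bisect:
  x_lo=-2.5615 |R|=1.5615  x_hi=-0.1733 |R|=0.8267
  mid=-1.36740 |R|=0.36740 →hi
  mid=-1.96446 |R|=0.96446 →hi
  mid=-2.26299 |R|=1.26299 →lo
  mid=-2.11373 |R|=1.11373 →lo
  mid=-2.03910 |R|=1.03910 →lo
  mid=-2.00178 |R|=1.00178 →lo
  mid=-1.98312 |R|=0.98312 →hi
  mid=-1.99245 |R|=0.99245 →hi
  mid=-1.99712 |R|=0.99712 →hi
  mid=-1.99945 |R|=0.99945 →hi
  ...
  [-2.00003,-1.99988] ⇒ x*=-2.0000
Stable set (-2.0000, 0).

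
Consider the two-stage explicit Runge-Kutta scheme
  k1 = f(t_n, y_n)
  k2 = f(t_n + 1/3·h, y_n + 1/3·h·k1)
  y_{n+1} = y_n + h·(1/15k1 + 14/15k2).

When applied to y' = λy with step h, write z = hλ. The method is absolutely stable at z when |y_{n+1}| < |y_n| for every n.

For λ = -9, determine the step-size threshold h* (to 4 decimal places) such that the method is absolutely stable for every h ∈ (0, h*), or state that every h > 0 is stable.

(-3.2143,0); λ=-9 ⇒ h* = (45/14)/9 = 0.3571.

On y'=λy, z=hλ:
  k1=λy_n ⇒ h·k1=z·y_n;  k2=λ(1+1/3z)y_n ⇒ h·k2=z(1+1/3z)y_n
  y_{n+1}/y_n = 1 + 1/15z + 14/15z(1+1/3z) = 1 + z + 14/45z²
  R(z) = 1 + z + 14/45z².

Solve |R(x)|<1 on ℝ⁻.
x=-1.22: |R|=0.2431
R=1: x+14/45x²=0 ⇒ x=−45/14=-3.2143; min R=1−1/(4·14/45)=0.1964>−1
Confirm numerically:
  x=-1.835: |R|=0.21258 <1
  x=-1.508: |R|=0.19949 <1
  x=-1.494: |R|=0.20041 <1
  x=-3.670: |R|=1.52032 >1
  x=-3.469: |R|=1.27490 >1
  x=-3.237: |R|=1.02287 >1
Stable set (-3.2143, 0).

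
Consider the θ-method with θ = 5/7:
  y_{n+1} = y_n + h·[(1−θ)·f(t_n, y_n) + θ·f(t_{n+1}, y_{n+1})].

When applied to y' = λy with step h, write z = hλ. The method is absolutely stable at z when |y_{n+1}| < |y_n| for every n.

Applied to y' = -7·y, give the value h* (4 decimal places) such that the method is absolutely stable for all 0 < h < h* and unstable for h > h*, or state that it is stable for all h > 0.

interval (−∞, 0). Any h>0 works for λ=-7.

Set f=λy, z=hλ:
  y_{n+1} = y_n + z·[2/7·y_n + 5/7·y_{n+1}] ⇒ (1 − 5/7z)y_{n+1} = (1 + 2/7z)y_n
  R(z) = (1 + 2/7z)/(1 − 5/7z).

Solve |R(x)|<1 on ℝ⁻.
x=-0.69: |R|=0.5378
x=-2: |R|=0.1765
x=-10: |R|=0.2281
x=-100: |R|=0.3807
θ=5/7≥1/2 ⇒ |1+2/7x|<|1−5/7x| ∀x<0 ⇒ stable on all of ℝ⁻.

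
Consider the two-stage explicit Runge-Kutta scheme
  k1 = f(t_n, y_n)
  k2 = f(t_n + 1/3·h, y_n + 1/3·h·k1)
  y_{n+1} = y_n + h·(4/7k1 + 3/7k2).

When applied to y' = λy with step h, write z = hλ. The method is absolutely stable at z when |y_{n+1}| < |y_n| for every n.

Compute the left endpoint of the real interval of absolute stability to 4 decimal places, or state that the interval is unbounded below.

On y'=λy, z=hλ:
  k1=λy_n ⇒ h·k1=z·y_n;  k2=λ(1+1/3z)y_n ⇒ h·k2=z(1+1/3z)y_n
  y_{n+1}/y_n = 1 + 4/7z + 3/7z(1+1/3z) = 1 + z + 1/7z²
  R(z) = 1 + z + 1/7z².

Boundary: |R(x)|=1, x<0.
x=-1.58: |R|=0.2234
R=1: x+1/7x²=0 ⇒ x=−7=-7.0000; min R=1−1/(4·1/7)=-0.7500>−1
Confirm numerically:
  x=-6.831: |R|=0.83508 <1
  x=-6.123: |R|=0.23288 <1
  x=-5.302: |R|=0.28611 <1
  x=-7.343: |R|=1.35981 >1
  x=-7.141: |R|=1.14384 >1
So |R|<1 on (-7.0000, 0).

left endpoint -7.0000.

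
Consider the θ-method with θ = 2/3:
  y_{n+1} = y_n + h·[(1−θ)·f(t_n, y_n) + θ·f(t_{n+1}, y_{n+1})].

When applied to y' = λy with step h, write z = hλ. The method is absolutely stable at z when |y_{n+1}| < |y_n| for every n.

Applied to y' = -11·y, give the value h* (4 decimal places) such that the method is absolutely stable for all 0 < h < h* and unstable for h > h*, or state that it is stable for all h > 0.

interval (−∞, 0). Any h>0 works for λ=-11.

On y'=λy, z=hλ:
  y_{n+1} = y_n + z·[1/3·y_n + 2/3·y_{n+1}] ⇒ (1 − 2/3z)y_{n+1} = (1 + 1/3z)y_n
  so R(z) = (1 + 1/3z)/(1 − 2/3z).

Need |R(x)|<1, x<0.
x=-0.81: |R|=0.4740
x=-2: |R|=0.1429
x=-10: |R|=0.3043
x=-100: |R|=0.4778
θ=2/3≥1/2 ⇒ |1+1/3x|<|1−2/3x| ∀x<0 ⇒ unbounded interval.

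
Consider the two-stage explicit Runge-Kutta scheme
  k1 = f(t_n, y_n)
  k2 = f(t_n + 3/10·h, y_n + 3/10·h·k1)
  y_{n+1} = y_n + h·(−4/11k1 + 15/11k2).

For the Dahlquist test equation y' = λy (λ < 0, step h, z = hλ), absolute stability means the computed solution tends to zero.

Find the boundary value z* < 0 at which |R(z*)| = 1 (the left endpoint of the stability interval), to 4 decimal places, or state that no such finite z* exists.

On y'=λy, z=hλ:
  k1=λy_n ⇒ h·k1=z·y_n;  k2=λ(1+3/10z)y_n ⇒ h·k2=z(1+3/10z)y_n
  y_{n+1}/y_n = 1 − 4/11z + 15/11z(1+3/10z) = 1 + z + 9/22z²
  so R(z) = 1 + z + 9/22z².

Need |R(x)|<1, x<0.
x=-0.4: |R|=0.6655
R=1: x+9/22x²=0 ⇒ x=−22/9=-2.4444; min R=1−1/(4·9/22)=0.3889>−1
Confirm numerically:
  x=-2.283: |R|=0.84922 <1
  x=-2.076: |R|=0.68709 <1
  x=-2.842: |R|=1.46221 >1
  x=-2.525: |R|=1.08321 >1
  x=-2.522: |R|=1.08002 >1
Stable set (-2.4444, 0).

left endpoint -2.4444.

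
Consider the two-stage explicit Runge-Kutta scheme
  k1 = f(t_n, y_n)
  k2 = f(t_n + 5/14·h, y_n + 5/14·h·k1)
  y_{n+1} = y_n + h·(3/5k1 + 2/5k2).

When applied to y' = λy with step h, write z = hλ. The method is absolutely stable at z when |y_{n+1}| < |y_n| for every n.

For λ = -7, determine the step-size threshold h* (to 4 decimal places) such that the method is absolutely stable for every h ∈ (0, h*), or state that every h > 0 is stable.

Set f=λy, z=hλ:
  k1=λy_n ⇒ h·k1=z·y_n;  k2=λ(1+5/14z)y_n ⇒ h·k2=z(1+5/14z)y_n
  y_{n+1}/y_n = 1 + 3/5z + 2/5z(1+5/14z) = 1 + z + 1/7z²
  R(z) = 1 + z + 1/7z².

Solve |R(x)|<1 on ℝ⁻.
x=-1.77: |R|=0.3224
R=1: x+1/7x²=0 ⇒ x=−7=-7.0000; min R=1−1/(4·1/7)=-0.7500>−1
Confirm numerically:
  x=-3.650: |R|=0.74679 <1
  x=-3.550: |R|=0.74964 <1
  x=-3.336: |R|=0.74616 <1
  x=-7.389: |R|=1.41062 >1
  x=-7.387: |R|=1.40840 >1
  x=-7.170: |R|=1.17413 >1
So |R|<1 on (-7.0000, 0).

(-7.0000,0); λ=-7 ⇒ h* = (7)/7 = 1.0000.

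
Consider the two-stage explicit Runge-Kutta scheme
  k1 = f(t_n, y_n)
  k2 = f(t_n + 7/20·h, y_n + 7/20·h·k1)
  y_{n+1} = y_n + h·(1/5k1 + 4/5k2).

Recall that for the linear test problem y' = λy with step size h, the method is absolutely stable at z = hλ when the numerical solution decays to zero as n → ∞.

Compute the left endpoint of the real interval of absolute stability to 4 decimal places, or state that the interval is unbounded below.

z* = -3.5714.

Set f=λy, z=hλ:
  k1=λy_n ⇒ h·k1=z·y_n;  k2=λ(1+7/20z)y_n ⇒ h·k2=z(1+7/20z)y_n
  y_{n+1}/y_n = 1 + 1/5z + 4/5z(1+7/20z) = 1 + z + 7/25z²
  R(z) = 1 + z + 7/25z².

Find x<0 with |R(x)|<1.
x=-1.31: |R|=0.1705
R=1: x+7/25x²=0 ⇒ x=−25/7=-3.5714; min R=1−1/(4·7/25)=0.1071>−1
Confirm numerically:
  x=-3.428: |R|=0.86233 <1
  x=-2.319: |R|=0.18677 <1
  x=-1.612: |R|=0.11559 <1
  x=-3.899: |R|=1.35762 >1
  x=-3.791: |R|=1.23307 >1
So |R|<1 on (-3.5714, 0).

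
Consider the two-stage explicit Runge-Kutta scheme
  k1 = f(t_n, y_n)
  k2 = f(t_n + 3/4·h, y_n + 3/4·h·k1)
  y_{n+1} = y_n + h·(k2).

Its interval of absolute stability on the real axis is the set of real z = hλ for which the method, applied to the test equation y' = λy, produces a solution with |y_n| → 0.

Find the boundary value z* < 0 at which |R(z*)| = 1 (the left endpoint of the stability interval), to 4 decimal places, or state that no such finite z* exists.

Test eqn y'=λy, z=hλ:
  k1=λy_n ⇒ h·k1=z·y_n;  k2=λ(1+3/4z)y_n ⇒ h·k2=z(1+3/4z)y_n
  y_{n+1}/y_n = 1 + z(1+3/4z) = 1 + z + 3/4z²
  so R(z) = 1 + z + 3/4z².

Find x<0 with |R(x)|<1.
x=-0.58: |R|=0.6723
R=1: x+3/4x²=0 ⇒ x=−4/3=-1.3333; min R=1−1/(4·3/4)=0.6667>−1
Confirm numerically:
  x=-0.864: |R|=0.69587 <1
  x=-0.741: |R|=0.67081 <1
  x=-0.667: |R|=0.66667 <1
  x=-0.600: |R|=0.67000 <1
  x=-1.850: |R|=1.71688 >1
  x=-1.404: |R|=1.07441 >1
So |R|<1 on (-1.3333, 0).

z* = -1.3333.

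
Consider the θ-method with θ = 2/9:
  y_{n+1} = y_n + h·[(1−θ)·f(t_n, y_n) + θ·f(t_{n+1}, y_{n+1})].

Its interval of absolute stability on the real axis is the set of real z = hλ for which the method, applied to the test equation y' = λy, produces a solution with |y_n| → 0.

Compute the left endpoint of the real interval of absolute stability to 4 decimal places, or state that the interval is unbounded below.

left endpoint -3.6000.

Test eqn y'=λy, z=hλ:
  y_{n+1} = y_n + z·[7/9·y_n + 2/9·y_{n+1}] ⇒ (1 − 2/9z)y_{n+1} = (1 + 7/9z)y_n
  ⇒ R(z) = (1 + 7/9z)/(1 − 2/9z).

Need |R(x)|<1, x<0.
x=-1.23: |R|=0.0340
R=−1: 1+7/9x = −1+2/9x ⇒ -5/9x=2 ⇒ x=2/(-5/9)=-3.6000
Confirm numerically:
  x=-3.407: |R|=0.93898 <1
  x=-3.373: |R|=0.92792 <1
  x=-1.706: |R|=0.23703 <1
  x=-4.110: |R|=1.14808 >1
  x=-3.854: |R|=1.07601 >1
  x=-3.830: |R|=1.06903 >1
Interval (-3.6000, 0).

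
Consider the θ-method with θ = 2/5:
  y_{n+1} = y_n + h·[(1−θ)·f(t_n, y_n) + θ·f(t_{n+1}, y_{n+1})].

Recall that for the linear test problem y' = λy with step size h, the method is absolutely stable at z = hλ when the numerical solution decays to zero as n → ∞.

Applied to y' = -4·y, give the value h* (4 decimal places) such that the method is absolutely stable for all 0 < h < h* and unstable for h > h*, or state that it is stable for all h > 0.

With y'=λy (z=hλ):
  y_{n+1} = y_n + z·[3/5·y_n + 2/5·y_{n+1}] ⇒ (1 − 2/5z)y_{n+1} = (1 + 3/5z)y_n
  R(z) = (1 + 3/5z)/(1 − 2/5z).

Find x<0 with |R(x)|<1.
x=-0.6: |R|=0.5161
R=−1: 1+3/5x = −1+2/5x ⇒ -1/5x=2 ⇒ x=2/(-1/5)=-10.0000
Confirm numerically:
  x=-9.527: |R|=0.98034 <1
  x=-7.211: |R|=0.85640 <1
  x=-4.590: |R|=0.61848 <1
  x=-10.417: |R|=1.01614 >1
  x=-10.189: |R|=1.00745 >1
  x=-10.093: |R|=1.00369 >1
So |R|<1 on (-10.0000, 0).

(-10.0000,0); λ=-4 ⇒ h* = (10)/4 = 2.5000.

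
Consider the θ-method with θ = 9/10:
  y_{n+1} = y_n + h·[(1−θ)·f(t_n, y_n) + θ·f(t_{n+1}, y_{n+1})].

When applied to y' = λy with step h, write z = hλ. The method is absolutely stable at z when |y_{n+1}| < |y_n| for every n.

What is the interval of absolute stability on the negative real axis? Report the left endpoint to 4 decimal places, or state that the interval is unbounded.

Test eqn y'=λy, z=hλ:
  y_{n+1} = y_n + z·[1/10·y_n + 9/10·y_{n+1}] ⇒ (1 − 9/10z)y_{n+1} = (1 + 1/10z)y_n
  so R(z) = (1 + 1/10z)/(1 − 9/10z).

Solve |R(x)|<1 on ℝ⁻.
x=-0.33: |R|=0.7456
x=-2: |R|=0.2857
x=-10: |R|=0.0000
x=-100: |R|=0.0989
θ=9/10≥1/2 ⇒ |1+1/10x|<|1−9/10x| ∀x<0 ⇒ stable on all of ℝ⁻.

(−∞, 0) — no finite endpoint.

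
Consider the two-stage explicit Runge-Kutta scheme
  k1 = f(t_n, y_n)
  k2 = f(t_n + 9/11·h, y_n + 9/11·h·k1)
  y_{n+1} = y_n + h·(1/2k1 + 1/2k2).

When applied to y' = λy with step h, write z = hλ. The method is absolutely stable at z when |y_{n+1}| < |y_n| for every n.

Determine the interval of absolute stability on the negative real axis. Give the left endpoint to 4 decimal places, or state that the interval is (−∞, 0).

(-2.4444, 0).

Set f=λy, z=hλ:
  k1=λy_n ⇒ h·k1=z·y_n;  k2=λ(1+9/11z)y_n ⇒ h·k2=z(1+9/11z)y_n
  y_{n+1}/y_n = 1 + 1/2z + 1/2z(1+9/11z) = 1 + z + 9/22z²
  ⇒ R(z) = 1 + z + 9/22z².

Boundary: |R(x)|=1, x<0.
x=-1: |R|=0.4091
R=1: x+9/22x²=0 ⇒ x=−22/9=-2.4444; min R=1−1/(4·9/22)=0.3889>−1
Confirm numerically:
  x=-2.313: |R|=0.87562 <1
  x=-2.037: |R|=0.66047 <1
  x=-1.214: |R|=0.38892 <1
  x=-1.137: |R|=0.39186 <1
  x=-2.912: |R|=1.55699 >1
  x=-2.761: |R|=1.35755 >1
Stable set (-2.4444, 0).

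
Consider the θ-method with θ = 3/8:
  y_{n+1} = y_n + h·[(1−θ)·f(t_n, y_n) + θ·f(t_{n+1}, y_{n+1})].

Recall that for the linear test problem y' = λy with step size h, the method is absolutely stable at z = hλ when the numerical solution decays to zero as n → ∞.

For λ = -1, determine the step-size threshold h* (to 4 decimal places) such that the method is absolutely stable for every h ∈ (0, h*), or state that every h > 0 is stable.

(-8.0000,0); λ=-1 ⇒ h* = (8)/1 = 8.0000.

On y'=λy, z=hλ:
  y_{n+1} = y_n + z·[5/8·y_n + 3/8·y_{n+1}] ⇒ (1 − 3/8z)y_{n+1} = (1 + 5/8z)y_n
  Hence R(z) = (1 + 5/8z)/(1 − 3/8z).

Boundary: |R(x)|=1, x<0.
x=-1.31: |R|=0.1215
R=−1: 1+5/8x = −1+3/8x ⇒ -1/4x=2 ⇒ x=2/(-1/4)=-8.0000
Confirm numerically:
  x=-7.766: |R|=0.98505 <1
  x=-7.068: |R|=0.93617 <1
  x=-4.198: |R|=0.63077 <1
  x=-4.030: |R|=0.60478 <1
  x=-8.599: |R|=1.03545 >1
  x=-8.484: |R|=1.02894 >1
  x=-8.334: |R|=1.02024 >1
Interval (-8.0000, 0).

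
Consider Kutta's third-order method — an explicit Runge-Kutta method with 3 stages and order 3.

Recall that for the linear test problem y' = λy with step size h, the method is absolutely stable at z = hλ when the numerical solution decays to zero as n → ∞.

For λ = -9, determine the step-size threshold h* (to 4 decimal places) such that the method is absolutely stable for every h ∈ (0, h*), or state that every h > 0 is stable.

With y'=λy (z=hλ):
  order 3, 3-stage ⇒ R(z)=1+z+z^2/2+z^3/6
  (e.g. R(-1.04)=0.31332, |R|=0.31332)

Boundary: |R(x)|=1, x<0.
x=-1.04: |R|=0.3133
|R(-2.65)|=1.2404 |R(-1.85)|=0.1940 |R(-0.92)|=0.3734
Bisect:
  x_lo=-2.8153 |R|=1.5712  x_hi=-0.3449 |R|=0.7078
  mid=-1.58007 |R|=0.01077 →hi
  mid=-2.19766 |R|=0.55182 →hi
  mid=-2.50646 |R|=0.98970 →hi
  mid=-2.66086 |R|=1.26066 →lo
  mid=-2.58366 |R|=1.12046 →lo
  mid=-2.54506 |R|=1.05393 →lo
  mid=-2.52576 |R|=1.02153 →lo
  mid=-2.51611 |R|=1.00554 →lo
  mid=-2.51129 |R|=0.99760 →hi
  ...
  [-2.51279,-2.51264] ⇒ x*=-2.5127
So |R|<1 on (-2.5127, 0).

(-2.5127,0); λ=-9 ⇒ h* = 0.2792.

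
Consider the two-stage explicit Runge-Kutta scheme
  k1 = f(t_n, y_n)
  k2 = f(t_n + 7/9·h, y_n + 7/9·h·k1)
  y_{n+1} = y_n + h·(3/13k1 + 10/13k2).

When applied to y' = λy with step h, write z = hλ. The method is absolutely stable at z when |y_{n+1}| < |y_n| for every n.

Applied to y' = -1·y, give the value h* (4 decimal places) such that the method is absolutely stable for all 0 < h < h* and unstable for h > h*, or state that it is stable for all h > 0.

With y'=λy (z=hλ):
  k1=λy_n ⇒ h·k1=z·y_n;  k2=λ(1+7/9z)y_n ⇒ h·k2=z(1+7/9z)y_n
  y_{n+1}/y_n = 1 + 3/13z + 10/13z(1+7/9z) = 1 + z + 70/117z²
  so R(z) = 1 + z + 70/117z².

Solve |R(x)|<1 on ℝ⁻.
x=-0.5: |R|=0.6496
R=1: x+70/117x²=0 ⇒ x=−117/70=-1.6714; min R=1−1/(4·70/117)=0.5821>−1
Confirm numerically:
  x=-1.607: |R|=0.93805 <1
  x=-0.896: |R|=0.58432 <1
  x=-0.777: |R|=0.58421 <1
  x=-2.115: |R|=1.56129 >1
  x=-2.070: |R|=1.49362 >1
  x=-1.800: |R|=1.13846 >1
Stable set (-1.6714, 0).

(-1.6714,0); λ=-1 ⇒ h* = (117/70)/1 = 1.6714.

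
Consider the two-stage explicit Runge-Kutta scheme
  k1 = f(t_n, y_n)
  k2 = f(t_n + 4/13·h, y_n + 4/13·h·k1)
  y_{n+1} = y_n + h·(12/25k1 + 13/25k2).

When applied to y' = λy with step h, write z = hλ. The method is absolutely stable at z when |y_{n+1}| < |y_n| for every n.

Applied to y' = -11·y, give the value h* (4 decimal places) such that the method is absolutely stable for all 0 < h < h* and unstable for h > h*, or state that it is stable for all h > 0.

On y'=λy, z=hλ:
  k1=λy_n ⇒ h·k1=z·y_n;  k2=λ(1+4/13z)y_n ⇒ h·k2=z(1+4/13z)y_n
  y_{n+1}/y_n = 1 + 12/25z + 13/25z(1+4/13z) = 1 + z + 4/25z²
  R(z) = 1 + z + 4/25z².

Boundary: |R(x)|=1, x<0.
x=-1.45: |R|=0.1136
R=1: x+4/25x²=0 ⇒ x=−25/4=-6.2500; min R=1−1/(4·4/25)=-0.5625>−1
Confirm numerically:
  x=-5.608: |R|=0.42395 <1
  x=-3.858: |R|=0.47653 <1
  x=-3.130: |R|=0.56250 <1
  x=-2.963: |R|=0.55830 <1
  x=-6.814: |R|=1.61490 >1
  x=-6.645: |R|=1.41996 >1
  x=-6.391: |R|=1.14418 >1
Stable set (-6.2500, 0).

(-6.2500,0); λ=-11 ⇒ h* = (25/4)/11 = 0.5682.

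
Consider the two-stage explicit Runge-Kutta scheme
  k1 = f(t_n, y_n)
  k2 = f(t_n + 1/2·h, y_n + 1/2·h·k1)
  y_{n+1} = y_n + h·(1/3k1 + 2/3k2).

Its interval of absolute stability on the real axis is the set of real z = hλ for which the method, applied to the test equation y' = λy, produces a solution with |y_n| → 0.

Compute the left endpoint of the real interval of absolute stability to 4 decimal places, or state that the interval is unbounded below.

On y'=λy, z=hλ:
  k1=λy_n ⇒ h·k1=z·y_n;  k2=λ(1+1/2z)y_n ⇒ h·k2=z(1+1/2z)y_n
  y_{n+1}/y_n = 1 + 1/3z + 2/3z(1+1/2z) = 1 + z + 1/3z²
  Hence R(z) = 1 + z + 1/3z².

Solve |R(x)|<1 on ℝ⁻.
x=-0.99: |R|=0.3367
R=1: x+1/3x²=0 ⇒ x=−3=-3.0000; min R=1−1/(4·1/3)=0.2500>−1
Confirm numerically:
  x=-2.795: |R|=0.80901 <1
  x=-2.778: |R|=0.79443 <1
  x=-2.550: |R|=0.61750 <1
  x=-2.082: |R|=0.36291 <1
  x=-3.542: |R|=1.63992 >1
  x=-3.188: |R|=1.19978 >1
Interval (-3.0000, 0).

z* = -3.0000.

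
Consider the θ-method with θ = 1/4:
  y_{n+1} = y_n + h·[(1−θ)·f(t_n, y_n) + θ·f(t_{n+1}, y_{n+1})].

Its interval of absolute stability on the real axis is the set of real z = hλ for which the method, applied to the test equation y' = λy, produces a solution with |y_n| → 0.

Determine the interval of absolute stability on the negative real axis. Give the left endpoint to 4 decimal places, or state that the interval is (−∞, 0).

z∈(-4.0000,0).

Test eqn y'=λy, z=hλ:
  y_{n+1} = y_n + z·[3/4·y_n + 1/4·y_{n+1}] ⇒ (1 − 1/4z)y_{n+1} = (1 + 3/4z)y_n
  Hence R(z) = (1 + 3/4z)/(1 − 1/4z).

Solve |R(x)|<1 on ℝ⁻.
x=-1.56: |R|=0.1223
R=−1: 1+3/4x = −1+1/4x ⇒ -1/2x=2 ⇒ x=2/(-1/2)=-4.0000
Confirm numerically:
  x=-3.208: |R|=0.78024 <1
  x=-2.966: |R|=0.70313 <1
  x=-1.857: |R|=0.26823 <1
  x=-1.831: |R|=0.25605 <1
  x=-4.440: |R|=1.10427 >1
  x=-4.236: |R|=1.05731 >1
  x=-4.023: |R|=1.00573 >1
Stable set (-4.0000, 0).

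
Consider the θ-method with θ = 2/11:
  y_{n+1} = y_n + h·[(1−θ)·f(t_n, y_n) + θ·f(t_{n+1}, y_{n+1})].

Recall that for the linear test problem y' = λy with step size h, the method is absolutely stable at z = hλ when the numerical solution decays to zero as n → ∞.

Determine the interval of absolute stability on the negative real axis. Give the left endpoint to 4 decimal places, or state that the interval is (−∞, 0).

Set f=λy, z=hλ:
  y_{n+1} = y_n + z·[9/11·y_n + 2/11·y_{n+1}] ⇒ (1 − 2/11z)y_{n+1} = (1 + 9/11z)y_n
  ⇒ R(z) = (1 + 9/11z)/(1 − 2/11z).

Need |R(x)|<1, x<0.
x=-0.5: |R|=0.5417
R=−1: 1+9/11x = −1+2/11x ⇒ -7/11x=2 ⇒ x=2/(-7/11)=-3.1429
Confirm numerically:
  x=-2.453: |R|=0.69640 <1
  x=-2.015: |R|=0.47472 <1
  x=-1.811: |R|=0.36240 <1
  x=-1.392: |R|=0.11085 <1
  x=-3.730: |R|=1.22264 >1
  x=-3.232: |R|=1.03573 >1
  x=-3.168: |R|=1.01015 >1
So |R|<1 on (-3.1429, 0).

z∈(-3.1429,0).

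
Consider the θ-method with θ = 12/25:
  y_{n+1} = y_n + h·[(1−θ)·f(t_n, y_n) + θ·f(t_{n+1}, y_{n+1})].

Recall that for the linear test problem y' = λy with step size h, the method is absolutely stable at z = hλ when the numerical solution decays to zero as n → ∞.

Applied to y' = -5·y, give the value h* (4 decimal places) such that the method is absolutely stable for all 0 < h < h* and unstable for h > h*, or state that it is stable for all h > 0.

On y'=λy, z=hλ:
  y_{n+1} = y_n + z·[13/25·y_n + 12/25·y_{n+1}] ⇒ (1 − 12/25z)y_{n+1} = (1 + 13/25z)y_n
  Hence R(z) = (1 + 13/25z)/(1 − 12/25z).

Boundary: |R(x)|=1, x<0.
x=-0.54: |R|=0.5712
R=−1: 1+13/25x = −1+12/25x ⇒ -1/25x=2 ⇒ x=2/(-1/25)=-50.0000
Confirm numerically:
  x=-48.980: |R|=0.99834 <1
  x=-44.993: |R|=0.99114 <1
  x=-41.680: |R|=0.98416 <1
  x=-50.568: |R|=1.00090 >1
  x=-50.566: |R|=1.00090 >1
  x=-50.280: |R|=1.00045 >1
So |R|<1 on (-50.0000, 0).

(-50.0000,0); λ=-5 ⇒ h* = (50)/5 = 10.0000.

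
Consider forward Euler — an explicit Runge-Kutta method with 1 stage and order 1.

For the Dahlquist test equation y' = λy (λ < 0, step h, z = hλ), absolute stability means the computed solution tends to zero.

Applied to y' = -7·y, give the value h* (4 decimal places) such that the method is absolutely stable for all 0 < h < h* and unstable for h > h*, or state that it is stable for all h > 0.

(-2.0000,0); λ=-7 ⇒ h* = 0.2857.

On y'=λy, z=hλ:
  order 1, 1-stage ⇒ R(z)=1+z
  (e.g. R(-1.02)=-0.02000, |R|=0.02000)

Need |R(x)|<1, x<0.
x=-1.02: |R|=0.0200
|R(-1.98)|=0.9800 |R(-1.7)|=0.7000 |R(-0.65)|=0.3500
Bisect:
  x_lo=-2.7103 |R|=1.7103  x_hi=-0.3600 |R|=0.6400
  mid=-1.53511 |R|=0.53511 →hi
  mid=-2.12269 |R|=1.12269 →lo
  mid=-1.82890 |R|=0.82890 →hi
  mid=-1.97579 |R|=0.97579 →hi
  mid=-2.04924 |R|=1.04924 →lo
  mid=-2.01252 |R|=1.01252 →lo
  mid=-1.99416 |R|=0.99416 →hi
  mid=-2.00334 |R|=1.00334 →lo
  mid=-1.99875 |R|=0.99875 →hi
  mid=-2.00104 |R|=1.00104 →lo
  ...
  [-2.00004,-1.99989] ⇒ x*=-2.0000
Interval (-2.0000, 0).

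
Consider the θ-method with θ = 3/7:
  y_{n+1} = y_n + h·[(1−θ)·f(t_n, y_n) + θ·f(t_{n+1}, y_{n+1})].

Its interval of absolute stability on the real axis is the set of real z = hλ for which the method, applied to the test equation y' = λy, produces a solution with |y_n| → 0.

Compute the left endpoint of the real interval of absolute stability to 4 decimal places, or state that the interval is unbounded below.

On y'=λy, z=hλ:
  y_{n+1} = y_n + z·[4/7·y_n + 3/7·y_{n+1}] ⇒ (1 − 3/7z)y_{n+1} = (1 + 4/7z)y_n
  ⇒ R(z) = (1 + 4/7z)/(1 − 3/7z).

Find x<0 with |R(x)|<1.
x=-0.71: |R|=0.4556
R=−1: 1+4/7x = −1+3/7x ⇒ -1/7x=2 ⇒ x=2/(-1/7)=-14.0000
Confirm numerically:
  x=-13.338: |R|=0.98592 <1
  x=-12.321: |R|=0.96181 <1
  x=-10.039: |R|=0.89328 <1
  x=-9.330: |R|=0.86653 <1
  x=-14.452: |R|=1.00898 >1
  x=-14.365: |R|=1.00729 >1
So |R|<1 on (-14.0000, 0).

left endpoint -14.0000.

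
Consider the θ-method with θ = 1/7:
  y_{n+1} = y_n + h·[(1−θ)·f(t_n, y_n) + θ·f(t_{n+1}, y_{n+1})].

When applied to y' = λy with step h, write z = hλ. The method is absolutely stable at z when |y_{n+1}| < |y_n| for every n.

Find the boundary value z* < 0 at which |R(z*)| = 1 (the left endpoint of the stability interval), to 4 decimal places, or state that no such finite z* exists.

left endpoint -2.8000.

With y'=λy (z=hλ):
  y_{n+1} = y_n + z·[6/7·y_n + 1/7·y_{n+1}] ⇒ (1 − 1/7z)y_{n+1} = (1 + 6/7z)y_n
  Hence R(z) = (1 + 6/7z)/(1 − 1/7z).

Boundary: |R(x)|=1, x<0.
x=-1.76: |R|=0.4064
R=−1: 1+6/7x = −1+1/7x ⇒ -5/7x=2 ⇒ x=2/(-5/7)=-2.8000
Confirm numerically:
  x=-1.815: |R|=0.44129 <1
  x=-1.651: |R|=0.33591 <1
  x=-1.489: |R|=0.22782 <1
  x=-1.422: |R|=0.18190 <1
  x=-3.123: |R|=1.15954 >1
  x=-3.013: |R|=1.10636 >1
Interval (-2.8000, 0).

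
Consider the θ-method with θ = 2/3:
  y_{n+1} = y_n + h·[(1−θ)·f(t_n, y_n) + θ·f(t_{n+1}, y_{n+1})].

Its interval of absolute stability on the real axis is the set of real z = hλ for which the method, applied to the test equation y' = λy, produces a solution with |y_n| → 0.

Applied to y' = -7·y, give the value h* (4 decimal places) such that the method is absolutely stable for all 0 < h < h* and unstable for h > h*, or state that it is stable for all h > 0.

Test eqn y'=λy, z=hλ:
  y_{n+1} = y_n + z·[1/3·y_n + 2/3·y_{n+1}] ⇒ (1 − 2/3z)y_{n+1} = (1 + 1/3z)y_n
  ⇒ R(z) = (1 + 1/3z)/(1 − 2/3z).

Boundary: |R(x)|=1, x<0.
x=-1.71: |R|=0.2009
x=-2: |R|=0.1429
x=-10: |R|=0.3043
x=-100: |R|=0.4778
θ=2/3≥1/2 ⇒ |1+1/3x|<|1−2/3x| ∀x<0 ⇒ unbounded interval.

(−∞, 0) — no finite endpoint. Any h>0 works for λ=-7.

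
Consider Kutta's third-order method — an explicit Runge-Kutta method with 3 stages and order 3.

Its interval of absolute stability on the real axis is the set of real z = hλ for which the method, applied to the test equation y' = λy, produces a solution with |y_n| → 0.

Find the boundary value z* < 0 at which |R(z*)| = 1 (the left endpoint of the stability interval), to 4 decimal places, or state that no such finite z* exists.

With y'=λy (z=hλ):
  order 3, 3-stage ⇒ R(z)=1+z+z^2/2+z^3/6
  (e.g. R(-1.5)=0.06250, |R|=0.06250)

Need |R(x)|<1, x<0.
x=-1.5: |R|=0.0625
|R(-2.82)|=1.5814 |R(-1.55)|=0.0306 |R(-1.28)|=0.1897
Bisect:
  x_lo=-3.0067 |R|=2.0168  x_hi=-0.1472 |R|=0.8631
  mid=-1.57696 |R|=0.01285 →hi
  mid=-2.29183 |R|=0.67188 →hi
  mid=-2.64926 |R|=1.23898 →lo
  mid=-2.47054 |R|=0.93195 →hi
  mid=-2.55990 |R|=1.07924 →lo
  mid=-2.51522 |R|=1.00408 →lo
  mid=-2.49288 |R|=0.96764 →hi
  mid=-2.50405 |R|=0.98577 →hi
  ...
  [-2.51278,-2.51261] ⇒ x*=-2.5127
Stable set (-2.5127, 0).

z* = -2.5127.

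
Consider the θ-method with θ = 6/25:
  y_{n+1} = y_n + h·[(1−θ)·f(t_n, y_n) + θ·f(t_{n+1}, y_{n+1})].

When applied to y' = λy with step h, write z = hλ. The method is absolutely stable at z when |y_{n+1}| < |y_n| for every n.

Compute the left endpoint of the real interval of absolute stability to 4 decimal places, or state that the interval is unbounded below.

With y'=λy (z=hλ):
  y_{n+1} = y_n + z·[19/25·y_n + 6/25·y_{n+1}] ⇒ (1 − 6/25z)y_{n+1} = (1 + 19/25z)y_n
  ⇒ R(z) = (1 + 19/25z)/(1 − 6/25z).

Need |R(x)|<1, x<0.
x=-0.7: |R|=0.4007
R=−1: 1+19/25x = −1+6/25x ⇒ -13/25x=2 ⇒ x=2/(-13/25)=-3.8462
Confirm numerically:
  x=-3.549: |R|=0.91656 <1
  x=-2.842: |R|=0.68957 <1
  x=-2.805: |R|=0.67643 <1
  x=-4.372: |R|=1.13343 >1
  x=-4.114: |R|=1.07008 >1
Interval (-3.8462, 0).

z* = -3.8462.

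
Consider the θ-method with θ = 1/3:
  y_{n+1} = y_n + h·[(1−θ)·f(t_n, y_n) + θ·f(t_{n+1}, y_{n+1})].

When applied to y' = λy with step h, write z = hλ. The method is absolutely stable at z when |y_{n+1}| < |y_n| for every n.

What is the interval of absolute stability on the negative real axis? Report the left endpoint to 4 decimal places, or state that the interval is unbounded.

With y'=λy (z=hλ):
  y_{n+1} = y_n + z·[2/3·y_n + 1/3·y_{n+1}] ⇒ (1 − 1/3z)y_{n+1} = (1 + 2/3z)y_n
  ⇒ R(z) = (1 + 2/3z)/(1 − 1/3z).

Find x<0 with |R(x)|<1.
x=-0.49: |R|=0.5788
R=−1: 1+2/3x = −1+1/3x ⇒ -1/3x=2 ⇒ x=2/(-1/3)=-6.0000
Confirm numerically:
  x=-5.883: |R|=0.98683 <1
  x=-5.453: |R|=0.93529 <1
  x=-3.600: |R|=0.63636 <1
  x=-2.741: |R|=0.43233 <1
  x=-6.590: |R|=1.06152 >1
  x=-6.109: |R|=1.01197 >1
  x=-6.107: |R|=1.01175 >1
So |R|<1 on (-6.0000, 0).

z∈(-6.0000,0).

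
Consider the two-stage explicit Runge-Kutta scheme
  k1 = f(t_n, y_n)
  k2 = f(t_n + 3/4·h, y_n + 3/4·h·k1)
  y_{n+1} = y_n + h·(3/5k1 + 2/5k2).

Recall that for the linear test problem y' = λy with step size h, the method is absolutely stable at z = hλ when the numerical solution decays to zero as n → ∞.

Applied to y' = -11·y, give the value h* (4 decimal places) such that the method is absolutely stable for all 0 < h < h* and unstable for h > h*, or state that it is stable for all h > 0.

Set f=λy, z=hλ:
  k1=λy_n ⇒ h·k1=z·y_n;  k2=λ(1+3/4z)y_n ⇒ h·k2=z(1+3/4z)y_n
  y_{n+1}/y_n = 1 + 3/5z + 2/5z(1+3/4z) = 1 + z + 3/10z²
  ⇒ R(z) = 1 + z + 3/10z².

Solve |R(x)|<1 on ℝ⁻.
x=-0.7: |R|=0.4470
R=1: x+3/10x²=0 ⇒ x=−10/3=-3.3333; min R=1−1/(4·3/10)=0.1667>−1
Confirm numerically:
  x=-3.216: |R|=0.88680 <1
  x=-3.145: |R|=0.82231 <1
  x=-2.065: |R|=0.21427 <1
  x=-3.867: |R|=1.61911 >1
  x=-3.564: |R|=1.24663 >1
Stable set (-3.3333, 0).

(-3.3333,0); λ=-11 ⇒ h* = (10/3)/11 = 0.3030.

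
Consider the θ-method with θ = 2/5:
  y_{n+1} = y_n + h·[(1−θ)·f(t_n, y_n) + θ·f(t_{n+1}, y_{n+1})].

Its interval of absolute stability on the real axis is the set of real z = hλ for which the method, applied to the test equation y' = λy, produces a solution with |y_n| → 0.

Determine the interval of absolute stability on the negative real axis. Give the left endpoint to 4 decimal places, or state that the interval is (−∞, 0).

Test eqn y'=λy, z=hλ:
  y_{n+1} = y_n + z·[3/5·y_n + 2/5·y_{n+1}] ⇒ (1 − 2/5z)y_{n+1} = (1 + 3/5z)y_n
  ⇒ R(z) = (1 + 3/5z)/(1 − 2/5z).

Need |R(x)|<1, x<0.
x=-0.32: |R|=0.7163
R=−1: 1+3/5x = −1+2/5x ⇒ -1/5x=2 ⇒ x=2/(-1/5)=-10.0000
Confirm numerically:
  x=-8.080: |R|=0.90926 <1
  x=-7.171: |R|=0.85374 <1
  x=-7.169: |R|=0.85360 <1
  x=-6.893: |R|=0.83461 <1
  x=-10.375: |R|=1.01456 >1
  x=-10.113: |R|=1.00448 >1
So |R|<1 on (-10.0000, 0).

z∈(-10.0000,0).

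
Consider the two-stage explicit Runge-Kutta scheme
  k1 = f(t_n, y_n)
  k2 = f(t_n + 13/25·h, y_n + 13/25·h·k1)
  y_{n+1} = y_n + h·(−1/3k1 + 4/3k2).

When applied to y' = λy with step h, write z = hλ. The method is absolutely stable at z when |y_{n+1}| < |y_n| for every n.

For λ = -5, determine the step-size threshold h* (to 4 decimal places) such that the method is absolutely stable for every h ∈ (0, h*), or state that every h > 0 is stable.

Test eqn y'=λy, z=hλ:
  k1=λy_n ⇒ h·k1=z·y_n;  k2=λ(1+13/25z)y_n ⇒ h·k2=z(1+13/25z)y_n
  y_{n+1}/y_n = 1 − 1/3z + 4/3z(1+13/25z) = 1 + z + 52/75z²
  Hence R(z) = 1 + z + 52/75z².

Solve |R(x)|<1 on ℝ⁻.
x=-0.33: |R|=0.7455
R=1: x+52/75x²=0 ⇒ x=−75/52=-1.4423; min R=1−1/(4·52/75)=0.6394>−1
Confirm numerically:
  x=-1.389: |R|=0.94866 <1
  x=-1.156: |R|=0.77053 <1
  x=-1.088: |R|=0.73273 <1
  x=-0.808: |R|=0.64465 <1
  x=-1.903: |R|=1.60784 >1
  x=-1.782: |R|=1.41970 >1
Stable set (-1.4423, 0).

(-1.4423,0); λ=-5 ⇒ h* = (75/52)/5 = 0.2885.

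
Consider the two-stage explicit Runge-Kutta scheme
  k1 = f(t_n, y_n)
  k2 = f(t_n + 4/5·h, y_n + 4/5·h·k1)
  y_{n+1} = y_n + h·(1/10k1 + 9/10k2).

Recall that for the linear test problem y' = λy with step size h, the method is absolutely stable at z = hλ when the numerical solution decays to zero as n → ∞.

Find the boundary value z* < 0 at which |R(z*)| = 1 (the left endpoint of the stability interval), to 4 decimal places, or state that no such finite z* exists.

On y'=λy, z=hλ:
  k1=λy_n ⇒ h·k1=z·y_n;  k2=λ(1+4/5z)y_n ⇒ h·k2=z(1+4/5z)y_n
  y_{n+1}/y_n = 1 + 1/10z + 9/10z(1+4/5z) = 1 + z + 18/25z²
  Hence R(z) = 1 + z + 18/25z².

Need |R(x)|<1, x<0.
x=-1.39: |R|=1.0011
R=1: x+18/25x²=0 ⇒ x=−25/18=-1.3889; min R=1−1/(4·18/25)=0.6528>−1
Confirm numerically:
  x=-1.045: |R|=0.74126 <1
  x=-1.006: |R|=0.72267 <1
  x=-0.708: |R|=0.65291 <1
  x=-1.813: |R|=1.55362 >1
  x=-1.662: |R|=1.32682 >1
  x=-1.619: |R|=1.26824 >1
Stable set (-1.3889, 0).

left endpoint -1.3889.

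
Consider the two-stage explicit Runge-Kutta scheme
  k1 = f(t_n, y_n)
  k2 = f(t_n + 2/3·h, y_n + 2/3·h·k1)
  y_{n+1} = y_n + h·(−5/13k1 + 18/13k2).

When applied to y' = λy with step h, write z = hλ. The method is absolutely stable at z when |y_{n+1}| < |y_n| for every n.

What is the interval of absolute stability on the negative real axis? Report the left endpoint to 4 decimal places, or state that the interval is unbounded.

z∈(-1.0833,0).

Set f=λy, z=hλ:
  k1=λy_n ⇒ h·k1=z·y_n;  k2=λ(1+2/3z)y_n ⇒ h·k2=z(1+2/3z)y_n
  y_{n+1}/y_n = 1 − 5/13z + 18/13z(1+2/3z) = 1 + z + 12/13z²
  ⇒ R(z) = 1 + z + 12/13z².

Boundary: |R(x)|=1, x<0.
x=-1.35: |R|=1.3323
R=1: x+12/13x²=0 ⇒ x=−13/12=-1.0833; min R=1−1/(4·12/13)=0.7292>−1
Confirm numerically:
  x=-0.822: |R|=0.80171 <1
  x=-0.651: |R|=0.74020 <1
  x=-0.644: |R|=0.73883 <1
  x=-0.612: |R|=0.73373 <1
  x=-1.477: |R|=1.53672 >1
  x=-1.393: |R|=1.39818 >1
  x=-1.322: |R|=1.29125 >1
Stable set (-1.0833, 0).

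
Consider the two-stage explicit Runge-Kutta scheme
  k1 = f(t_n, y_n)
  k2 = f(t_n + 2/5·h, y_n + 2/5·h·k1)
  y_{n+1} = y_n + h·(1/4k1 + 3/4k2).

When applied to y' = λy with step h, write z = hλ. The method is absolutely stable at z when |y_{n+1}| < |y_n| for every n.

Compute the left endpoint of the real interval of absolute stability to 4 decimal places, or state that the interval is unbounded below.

left endpoint -3.3333.

On y'=λy, z=hλ:
  k1=λy_n ⇒ h·k1=z·y_n;  k2=λ(1+2/5z)y_n ⇒ h·k2=z(1+2/5z)y_n
  y_{n+1}/y_n = 1 + 1/4z + 3/4z(1+2/5z) = 1 + z + 3/10z²
  Hence R(z) = 1 + z + 3/10z².

Boundary: |R(x)|=1, x<0.
x=-0.51: |R|=0.5680
R=1: x+3/10x²=0 ⇒ x=−10/3=-3.3333; min R=1−1/(4·3/10)=0.1667>−1
Confirm numerically:
  x=-3.248: |R|=0.91685 <1
  x=-3.237: |R|=0.90645 <1
  x=-2.415: |R|=0.33467 <1
  x=-1.355: |R|=0.19581 <1
  x=-3.747: |R|=1.46500 >1
  x=-3.713: |R|=1.42291 >1
Stable set (-3.3333, 0).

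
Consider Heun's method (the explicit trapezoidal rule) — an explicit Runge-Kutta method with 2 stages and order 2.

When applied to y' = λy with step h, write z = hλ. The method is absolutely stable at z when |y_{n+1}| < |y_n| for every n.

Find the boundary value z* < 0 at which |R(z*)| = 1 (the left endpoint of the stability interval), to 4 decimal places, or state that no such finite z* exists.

left endpoint -2.0000.

With y'=λy (z=hλ):
  order 2, 2-stage ⇒ R(z)=1+z+z^2/2
  (e.g. R(-0.34)=0.71780, |R|=0.71780)

Solve |R(x)|<1 on ℝ⁻.
x=-0.34: |R|=0.7178
|R(-2.16)|=1.1728 |R(-0.88)|=0.5072 |R(-0.56)|=0.5968
Bisect:
  x_lo=-2.8222 |R|=2.1603  x_hi=-0.3437 |R|=0.7154
  mid=-1.58298 |R|=0.66993 →hi
  mid=-2.20261 |R|=1.22314 →lo
  mid=-1.89280 |R|=0.89854 →hi
  mid=-2.04770 |R|=1.04884 →lo
  mid=-1.97025 |R|=0.97069 →hi
  mid=-2.00898 |R|=1.00902 →lo
  mid=-1.98961 |R|=0.98967 →hi
  mid=-1.99930 |R|=0.99930 →hi
  mid=-2.00414 |R|=1.00415 →lo
  mid=-2.00172 |R|=1.00172 →lo
  ...
  [-2.00005,-1.99990] ⇒ x*=-2.0000
Interval (-2.0000, 0).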